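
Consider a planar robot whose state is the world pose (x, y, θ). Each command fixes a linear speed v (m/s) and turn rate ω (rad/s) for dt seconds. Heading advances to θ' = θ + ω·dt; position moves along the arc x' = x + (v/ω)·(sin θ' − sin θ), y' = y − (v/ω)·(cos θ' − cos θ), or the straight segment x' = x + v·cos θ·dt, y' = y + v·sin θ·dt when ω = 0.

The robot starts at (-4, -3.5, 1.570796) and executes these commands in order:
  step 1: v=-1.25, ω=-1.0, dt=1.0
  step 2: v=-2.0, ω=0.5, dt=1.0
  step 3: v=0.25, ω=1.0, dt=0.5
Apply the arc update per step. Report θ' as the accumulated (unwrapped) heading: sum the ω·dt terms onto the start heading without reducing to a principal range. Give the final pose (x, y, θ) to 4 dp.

step 1: θ'=0.5708 (R=1.2500) → pose (-4.5746, -4.5518, 0.5708)
step 2: θ'=1.0708 (R=-4.0000) → pose (-5.9237, -6.0000, 1.0708)
step 3: θ'=1.5708 (R=0.2500) → pose (-5.8931, -5.8802, 1.5708)

(-5.8931, -5.8802, 1.5708)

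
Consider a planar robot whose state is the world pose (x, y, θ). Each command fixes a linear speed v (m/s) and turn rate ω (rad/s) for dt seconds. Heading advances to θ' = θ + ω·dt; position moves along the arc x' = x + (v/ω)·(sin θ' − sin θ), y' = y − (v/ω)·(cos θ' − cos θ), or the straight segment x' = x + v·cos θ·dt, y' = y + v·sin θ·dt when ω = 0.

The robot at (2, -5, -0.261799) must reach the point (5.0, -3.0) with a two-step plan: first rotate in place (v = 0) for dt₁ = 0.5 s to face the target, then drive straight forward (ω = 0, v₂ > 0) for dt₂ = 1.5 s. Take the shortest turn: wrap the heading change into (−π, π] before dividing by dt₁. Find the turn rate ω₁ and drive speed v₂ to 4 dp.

heading to target = atan2(-3−-5, 5−2) = 0.5880
Δθ = wrap(0.5880 − -0.2618) = 0.8498; ω₁ = Δθ/dt₁ = 1.6996
distance = √((5−2)² + (-3−-5)²) = 3.6056; v₂ = distance/dt₂ = 2.4037

ω₁ = 1.6996, v₂ = 2.4037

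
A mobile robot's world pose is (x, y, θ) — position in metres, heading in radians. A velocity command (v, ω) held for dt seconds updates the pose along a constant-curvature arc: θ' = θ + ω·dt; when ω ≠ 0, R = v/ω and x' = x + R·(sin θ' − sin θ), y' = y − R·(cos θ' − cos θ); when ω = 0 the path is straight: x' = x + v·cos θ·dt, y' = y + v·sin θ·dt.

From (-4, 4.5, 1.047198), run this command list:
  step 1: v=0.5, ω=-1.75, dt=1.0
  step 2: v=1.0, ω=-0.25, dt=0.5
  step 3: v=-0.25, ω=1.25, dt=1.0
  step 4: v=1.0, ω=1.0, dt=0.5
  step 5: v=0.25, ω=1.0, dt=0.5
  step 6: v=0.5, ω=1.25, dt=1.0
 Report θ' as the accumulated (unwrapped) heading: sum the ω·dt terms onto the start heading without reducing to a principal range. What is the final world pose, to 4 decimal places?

step 1: θ'=-0.7028 (R=-0.2857) → pose (-3.5679, 4.5752, -0.7028)
step 2: θ'=-0.8278 (R=-4.0000) → pose (-3.2075, 4.2290, -0.8278)
step 3: θ'=0.4222 (R=-0.2000) → pose (-3.4368, 4.2761, 0.4222)
step 4: θ'=0.9222 (R=1.0000) → pose (-3.0496, 4.5843, 0.9222)
step 5: θ'=1.4222 (R=0.2500) → pose (-3.0016, 4.6983, 1.4222)
step 6: θ'=2.6722 (R=0.4000) → pose (-3.2163, 5.1142, 2.6722)

(-3.2163, 5.1142, 2.6722)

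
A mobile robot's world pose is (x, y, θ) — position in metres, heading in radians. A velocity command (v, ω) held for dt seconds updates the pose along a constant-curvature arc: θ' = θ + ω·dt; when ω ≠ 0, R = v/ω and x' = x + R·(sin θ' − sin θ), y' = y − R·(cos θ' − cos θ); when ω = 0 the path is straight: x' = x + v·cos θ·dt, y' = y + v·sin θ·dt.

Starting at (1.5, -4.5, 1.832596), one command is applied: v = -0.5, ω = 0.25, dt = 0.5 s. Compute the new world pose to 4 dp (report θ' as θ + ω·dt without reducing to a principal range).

(1.5796, -4.7368, 1.9576)

θ' = 1.8326 + 0.25·0.5 = 1.9576
R = v/ω = -0.5/0.25 = -2.0000
x' = 1.5 + -2.0000·(sin 1.9576 − sin 1.8326) = 1.5796
y' = -4.5 − -2.0000·(cos 1.9576 − cos 1.8326) = -4.7368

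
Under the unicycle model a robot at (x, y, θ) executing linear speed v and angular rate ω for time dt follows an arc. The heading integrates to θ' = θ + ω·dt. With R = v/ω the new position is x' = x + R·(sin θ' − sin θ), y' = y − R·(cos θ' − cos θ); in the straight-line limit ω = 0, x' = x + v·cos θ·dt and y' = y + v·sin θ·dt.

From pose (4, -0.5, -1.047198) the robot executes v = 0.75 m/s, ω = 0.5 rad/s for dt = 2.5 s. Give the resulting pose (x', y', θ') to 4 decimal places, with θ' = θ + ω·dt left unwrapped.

θ' = -1.0472 + 0.5·2.5 = 0.2028
R = v/ω = 0.75/0.5 = 1.5000
x' = 4 + 1.5000·(sin 0.2028 − sin -1.0472) = 5.6012
y' = -0.5 − 1.5000·(cos 0.2028 − cos -1.0472) = -1.2193

(5.6012, -1.2193, 0.2028)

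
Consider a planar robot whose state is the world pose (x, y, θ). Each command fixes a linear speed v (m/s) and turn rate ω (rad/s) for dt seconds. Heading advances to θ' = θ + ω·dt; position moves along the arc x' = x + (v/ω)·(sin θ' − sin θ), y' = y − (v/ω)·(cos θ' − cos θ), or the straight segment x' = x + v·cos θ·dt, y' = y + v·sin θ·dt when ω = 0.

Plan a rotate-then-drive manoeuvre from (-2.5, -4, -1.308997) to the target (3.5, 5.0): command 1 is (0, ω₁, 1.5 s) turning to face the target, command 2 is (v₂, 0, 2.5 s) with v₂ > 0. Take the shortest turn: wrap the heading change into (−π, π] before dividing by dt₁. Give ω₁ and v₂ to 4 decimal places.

ω₁ = 1.5279, v₂ = 4.3267

heading to target = atan2(5−-4, 3.5−-2.5) = 0.9828
Δθ = wrap(0.9828 − -1.3090) = 2.2918; ω₁ = Δθ/dt₁ = 1.5279
distance = √((3.5−-2.5)² + (5−-4)²) = 10.8167; v₂ = distance/dt₂ = 4.3267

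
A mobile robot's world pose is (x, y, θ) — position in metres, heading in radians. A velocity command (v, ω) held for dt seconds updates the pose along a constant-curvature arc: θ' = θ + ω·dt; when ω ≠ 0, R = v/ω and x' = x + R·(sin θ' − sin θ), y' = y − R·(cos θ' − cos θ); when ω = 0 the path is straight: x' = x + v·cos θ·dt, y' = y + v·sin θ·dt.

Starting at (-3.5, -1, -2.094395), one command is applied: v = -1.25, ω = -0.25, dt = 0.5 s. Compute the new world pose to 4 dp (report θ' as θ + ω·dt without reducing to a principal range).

θ' = -2.0944 + -0.25·0.5 = -2.2194
R = v/ω = -1.25/-0.25 = 5.0000
x' = -3.5 + 5.0000·(sin -2.2194 − sin -2.0944) = -3.1545
y' = -1 − 5.0000·(cos -2.2194 − cos -2.0944) = -0.4796

(-3.1545, -0.4796, -2.2194)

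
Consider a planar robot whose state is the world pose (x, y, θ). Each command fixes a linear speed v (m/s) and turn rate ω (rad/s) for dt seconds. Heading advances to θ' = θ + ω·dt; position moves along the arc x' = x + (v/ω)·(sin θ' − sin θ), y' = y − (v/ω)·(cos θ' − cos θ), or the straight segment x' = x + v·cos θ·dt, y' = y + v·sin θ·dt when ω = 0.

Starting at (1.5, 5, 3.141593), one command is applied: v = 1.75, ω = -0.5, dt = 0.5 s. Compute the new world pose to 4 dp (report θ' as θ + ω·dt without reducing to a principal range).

θ' = 3.1416 + -0.5·0.5 = 2.8916
R = v/ω = 1.75/-0.5 = -3.5000
x' = 1.5 + -3.5000·(sin 2.8916 − sin 3.1416) = 0.6341
y' = 5 − -3.5000·(cos 2.8916 − cos 3.1416) = 5.1088

(0.6341, 5.1088, 2.8916)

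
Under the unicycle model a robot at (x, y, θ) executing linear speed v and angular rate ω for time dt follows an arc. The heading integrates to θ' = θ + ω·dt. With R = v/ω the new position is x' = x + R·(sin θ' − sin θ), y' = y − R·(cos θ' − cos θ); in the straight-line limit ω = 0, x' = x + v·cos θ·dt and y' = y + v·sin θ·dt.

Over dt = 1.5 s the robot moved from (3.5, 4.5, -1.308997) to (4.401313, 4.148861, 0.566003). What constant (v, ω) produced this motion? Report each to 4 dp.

Δθ = 0.566003 − -1.308997 = 1.875000
ω = Δθ/dt = 1.875000/1.5 = 1.2500
R = Δx/(sin θ' − sin θ) = 0.6000
v = R·ω = 0.6000·1.2500 = 0.7500

v = 0.7500, ω = 1.2500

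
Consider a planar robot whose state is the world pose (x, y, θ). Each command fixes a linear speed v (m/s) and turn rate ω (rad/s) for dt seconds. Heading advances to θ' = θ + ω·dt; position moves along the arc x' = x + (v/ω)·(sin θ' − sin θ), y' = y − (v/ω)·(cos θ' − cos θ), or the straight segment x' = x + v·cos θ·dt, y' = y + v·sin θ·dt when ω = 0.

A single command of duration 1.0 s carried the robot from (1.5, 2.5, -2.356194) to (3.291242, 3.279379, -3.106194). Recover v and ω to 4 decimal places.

v = -2.0000, ω = -0.7500

Δθ = -3.106194 − -2.356194 = -0.750000
ω = Δθ/dt = -0.750000/1.0 = -0.7500
R = Δx/(sin θ' − sin θ) = 2.6667
v = R·ω = 2.6667·-0.7500 = -2.0000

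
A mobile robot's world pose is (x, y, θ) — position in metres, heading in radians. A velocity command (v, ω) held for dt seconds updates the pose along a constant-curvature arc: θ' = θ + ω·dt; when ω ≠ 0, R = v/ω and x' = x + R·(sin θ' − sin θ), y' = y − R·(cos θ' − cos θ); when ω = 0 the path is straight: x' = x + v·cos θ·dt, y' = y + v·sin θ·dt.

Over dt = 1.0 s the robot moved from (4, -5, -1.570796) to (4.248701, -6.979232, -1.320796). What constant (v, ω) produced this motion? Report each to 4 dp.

v = 2.0000, ω = 0.2500

Δθ = -1.320796 − -1.570796 = 0.250000
ω = Δθ/dt = 0.250000/1.0 = 0.2500
R = −Δy/(cos θ' − cos θ) = 8.0000
v = R·ω = 8.0000·0.2500 = 2.0000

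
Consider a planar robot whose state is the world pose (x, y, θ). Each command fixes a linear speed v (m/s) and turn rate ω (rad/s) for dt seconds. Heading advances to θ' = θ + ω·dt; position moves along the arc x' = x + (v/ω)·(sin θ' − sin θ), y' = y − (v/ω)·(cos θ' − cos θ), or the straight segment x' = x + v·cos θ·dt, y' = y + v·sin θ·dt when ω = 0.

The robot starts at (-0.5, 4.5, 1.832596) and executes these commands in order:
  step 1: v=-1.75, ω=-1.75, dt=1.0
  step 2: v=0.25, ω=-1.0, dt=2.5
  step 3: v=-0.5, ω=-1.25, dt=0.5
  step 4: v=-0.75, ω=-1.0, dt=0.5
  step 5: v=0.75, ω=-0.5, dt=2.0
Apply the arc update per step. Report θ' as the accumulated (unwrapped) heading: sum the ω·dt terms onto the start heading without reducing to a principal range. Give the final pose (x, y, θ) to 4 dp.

(-1.4980, 3.9782, -4.5424)

step 1: θ'=0.0826 (R=1.0000) → pose (-1.3834, 3.2446, 0.0826)
step 2: θ'=-2.4174 (R=-0.2500) → pose (-1.1972, 2.8082, -2.4174)
step 3: θ'=-3.0424 (R=0.4000) → pose (-0.9718, 2.9066, -3.0424)
step 4: θ'=-3.5424 (R=0.7500) → pose (-0.6049, 2.8508, -3.5424)
step 5: θ'=-4.5424 (R=-1.5000) → pose (-1.4980, 3.9782, -4.5424)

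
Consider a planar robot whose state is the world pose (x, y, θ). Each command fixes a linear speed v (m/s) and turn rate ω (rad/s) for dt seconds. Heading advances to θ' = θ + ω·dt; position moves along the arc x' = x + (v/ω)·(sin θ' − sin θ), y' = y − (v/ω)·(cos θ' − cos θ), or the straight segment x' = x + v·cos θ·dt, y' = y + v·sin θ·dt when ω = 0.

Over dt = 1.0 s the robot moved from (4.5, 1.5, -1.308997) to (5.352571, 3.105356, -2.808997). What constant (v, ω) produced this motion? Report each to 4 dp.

v = -2.0000, ω = -1.5000

Δθ = -2.808997 − -1.308997 = -1.500000
ω = Δθ/dt = -1.500000/1.0 = -1.5000
R = −Δy/(cos θ' − cos θ) = 1.3333
v = R·ω = 1.3333·-1.5000 = -2.0000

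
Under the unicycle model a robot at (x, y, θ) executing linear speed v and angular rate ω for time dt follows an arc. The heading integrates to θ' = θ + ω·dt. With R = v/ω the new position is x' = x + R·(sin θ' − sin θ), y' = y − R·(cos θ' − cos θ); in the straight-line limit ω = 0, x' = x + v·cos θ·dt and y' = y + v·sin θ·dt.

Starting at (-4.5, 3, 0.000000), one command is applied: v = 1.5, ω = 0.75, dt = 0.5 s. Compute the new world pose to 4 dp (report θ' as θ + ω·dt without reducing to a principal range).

θ' = 0.0000 + 0.75·0.5 = 0.3750
R = v/ω = 1.5/0.75 = 2.0000
x' = -4.5 + 2.0000·(sin 0.3750 − sin 0.0000) = -3.7675
y' = 3 − 2.0000·(cos 0.3750 − cos 0.0000) = 3.1390

(-3.7675, 3.1390, 0.3750)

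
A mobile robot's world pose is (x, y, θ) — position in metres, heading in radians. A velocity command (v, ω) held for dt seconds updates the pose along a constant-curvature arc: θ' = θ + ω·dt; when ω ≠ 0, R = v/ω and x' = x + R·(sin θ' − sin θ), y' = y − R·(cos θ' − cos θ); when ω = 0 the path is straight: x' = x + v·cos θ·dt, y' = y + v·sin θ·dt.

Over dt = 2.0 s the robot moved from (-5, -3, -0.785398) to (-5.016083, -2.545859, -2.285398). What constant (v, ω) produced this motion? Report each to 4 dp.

v = -0.2500, ω = -0.7500

Δθ = -2.285398 − -0.785398 = -1.500000
ω = Δθ/dt = -1.500000/2.0 = -0.7500
R = −Δy/(cos θ' − cos θ) = 0.3333
v = R·ω = 0.3333·-0.7500 = -0.2500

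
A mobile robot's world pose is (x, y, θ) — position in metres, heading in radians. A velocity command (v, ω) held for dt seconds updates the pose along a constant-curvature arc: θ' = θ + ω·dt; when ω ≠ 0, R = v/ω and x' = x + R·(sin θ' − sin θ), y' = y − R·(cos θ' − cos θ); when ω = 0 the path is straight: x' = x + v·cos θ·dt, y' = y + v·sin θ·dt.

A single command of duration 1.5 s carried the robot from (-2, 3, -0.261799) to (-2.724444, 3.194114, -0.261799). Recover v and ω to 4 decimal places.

Δθ = -0.261799 − -0.261799 = 0.000000
ω = Δθ/dt = 0.000000/1.5 = 0.0000
ω = 0 → v = (Δx·cos θ + Δy·sin θ)/dt = -0.5000

v = -0.5000, ω = 0.0000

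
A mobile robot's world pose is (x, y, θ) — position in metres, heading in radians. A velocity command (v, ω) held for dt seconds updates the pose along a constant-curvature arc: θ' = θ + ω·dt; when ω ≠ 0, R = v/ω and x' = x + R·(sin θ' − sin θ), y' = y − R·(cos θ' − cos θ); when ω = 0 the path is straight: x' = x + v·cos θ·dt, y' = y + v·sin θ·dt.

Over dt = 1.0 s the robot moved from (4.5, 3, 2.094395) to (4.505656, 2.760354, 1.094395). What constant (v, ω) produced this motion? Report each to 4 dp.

v = -0.2500, ω = -1.0000

Δθ = 1.094395 − 2.094395 = -1.000000
ω = Δθ/dt = -1.000000/1.0 = -1.0000
R = −Δy/(cos θ' − cos θ) = 0.2500
v = R·ω = 0.2500·-1.0000 = -0.2500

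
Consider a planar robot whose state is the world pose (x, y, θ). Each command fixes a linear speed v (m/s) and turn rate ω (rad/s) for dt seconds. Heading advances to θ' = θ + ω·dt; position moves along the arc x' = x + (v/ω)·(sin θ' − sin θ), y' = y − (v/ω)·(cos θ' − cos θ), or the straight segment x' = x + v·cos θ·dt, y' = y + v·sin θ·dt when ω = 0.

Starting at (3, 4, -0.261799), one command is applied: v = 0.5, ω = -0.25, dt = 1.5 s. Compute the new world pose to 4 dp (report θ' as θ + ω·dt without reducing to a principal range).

(3.6716, 3.6762, -0.6368)

θ' = -0.2618 + -0.25·1.5 = -0.6368
R = v/ω = 0.5/-0.25 = -2.0000
x' = 3 + -2.0000·(sin -0.6368 − sin -0.2618) = 3.6716
y' = 4 − -2.0000·(cos -0.6368 − cos -0.2618) = 3.6762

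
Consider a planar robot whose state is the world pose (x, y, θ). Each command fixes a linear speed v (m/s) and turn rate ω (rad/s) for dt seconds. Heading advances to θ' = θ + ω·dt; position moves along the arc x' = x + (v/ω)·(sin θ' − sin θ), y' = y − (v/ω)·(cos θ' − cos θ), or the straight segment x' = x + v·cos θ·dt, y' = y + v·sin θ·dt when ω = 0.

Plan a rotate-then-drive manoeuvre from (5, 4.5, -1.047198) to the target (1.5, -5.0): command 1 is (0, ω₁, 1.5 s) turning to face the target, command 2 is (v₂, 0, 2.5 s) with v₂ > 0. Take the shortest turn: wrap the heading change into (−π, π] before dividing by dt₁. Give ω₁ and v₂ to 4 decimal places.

ω₁ = -0.5844, v₂ = 4.0497

heading to target = atan2(-5−4.5, 1.5−5) = -1.9238
Δθ = wrap(-1.9238 − -1.0472) = -0.8766; ω₁ = Δθ/dt₁ = -0.5844
distance = √((1.5−5)² + (-5−4.5)²) = 10.1242; v₂ = distance/dt₂ = 4.0497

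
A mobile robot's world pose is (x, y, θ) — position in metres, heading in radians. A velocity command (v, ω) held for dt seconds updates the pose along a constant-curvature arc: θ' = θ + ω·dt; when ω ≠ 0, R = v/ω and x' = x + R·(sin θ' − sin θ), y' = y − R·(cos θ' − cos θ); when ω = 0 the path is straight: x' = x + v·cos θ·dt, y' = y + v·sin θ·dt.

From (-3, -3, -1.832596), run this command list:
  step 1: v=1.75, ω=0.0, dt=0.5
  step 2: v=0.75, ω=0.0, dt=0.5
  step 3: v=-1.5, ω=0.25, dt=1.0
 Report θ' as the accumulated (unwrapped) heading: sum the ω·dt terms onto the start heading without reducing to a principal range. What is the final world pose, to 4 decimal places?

(-3.1195, -2.7253, -1.5826)

step 1: θ'=-1.8326 (straight) → pose (-3.2265, -3.8452, -1.8326)
step 2: θ'=-1.8326 (straight) → pose (-3.3235, -4.2074, -1.8326)
step 3: θ'=-1.5826 (R=-6.0000) → pose (-3.1195, -2.7253, -1.5826)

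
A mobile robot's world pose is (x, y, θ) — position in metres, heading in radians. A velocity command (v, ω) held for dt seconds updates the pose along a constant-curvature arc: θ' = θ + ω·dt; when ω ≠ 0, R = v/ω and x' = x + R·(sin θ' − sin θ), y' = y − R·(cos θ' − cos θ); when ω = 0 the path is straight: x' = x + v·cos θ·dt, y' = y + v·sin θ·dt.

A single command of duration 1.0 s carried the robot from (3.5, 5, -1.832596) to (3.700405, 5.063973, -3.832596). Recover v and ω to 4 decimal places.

Δθ = -3.832596 − -1.832596 = -2.000000
ω = Δθ/dt = -2.000000/1.0 = -2.0000
R = Δx/(sin θ' − sin θ) = 0.1250
v = R·ω = 0.1250·-2.0000 = -0.2500

v = -0.2500, ω = -2.0000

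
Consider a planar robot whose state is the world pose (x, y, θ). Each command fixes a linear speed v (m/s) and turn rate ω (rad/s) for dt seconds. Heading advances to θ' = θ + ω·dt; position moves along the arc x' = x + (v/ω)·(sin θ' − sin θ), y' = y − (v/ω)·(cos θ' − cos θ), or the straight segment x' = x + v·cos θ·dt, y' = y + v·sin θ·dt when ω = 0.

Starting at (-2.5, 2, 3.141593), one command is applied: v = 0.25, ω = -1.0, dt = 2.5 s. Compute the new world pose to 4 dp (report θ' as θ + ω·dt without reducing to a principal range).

θ' = 3.1416 + -1.0·2.5 = 0.6416
R = v/ω = 0.25/-1.0 = -0.2500
x' = -2.5 + -0.2500·(sin 0.6416 − sin 3.1416) = -2.6496
y' = 2 − -0.2500·(cos 0.6416 − cos 3.1416) = 2.4503

(-2.6496, 2.4503, 0.6416)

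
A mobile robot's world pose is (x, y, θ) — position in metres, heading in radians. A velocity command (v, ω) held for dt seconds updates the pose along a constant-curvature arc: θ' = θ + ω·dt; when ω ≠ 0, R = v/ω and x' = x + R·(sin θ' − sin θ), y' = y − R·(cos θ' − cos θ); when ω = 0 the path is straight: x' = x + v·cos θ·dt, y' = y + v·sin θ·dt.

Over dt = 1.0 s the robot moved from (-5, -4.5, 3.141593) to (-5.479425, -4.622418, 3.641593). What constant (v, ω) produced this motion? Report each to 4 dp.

Δθ = 3.641593 − 3.141593 = 0.500000
ω = Δθ/dt = 0.500000/1.0 = 0.5000
R = Δx/(sin θ' − sin θ) = 1.0000
v = R·ω = 1.0000·0.5000 = 0.5000

v = 0.5000, ω = 0.5000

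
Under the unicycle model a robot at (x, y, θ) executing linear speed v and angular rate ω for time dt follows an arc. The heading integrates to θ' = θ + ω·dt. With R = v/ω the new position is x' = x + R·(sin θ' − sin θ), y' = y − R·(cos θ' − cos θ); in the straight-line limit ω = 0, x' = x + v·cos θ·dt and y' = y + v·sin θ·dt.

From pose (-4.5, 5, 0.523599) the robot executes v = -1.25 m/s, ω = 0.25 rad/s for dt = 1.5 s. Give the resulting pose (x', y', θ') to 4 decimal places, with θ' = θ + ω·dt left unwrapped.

θ' = 0.5236 + 0.25·1.5 = 0.8986
R = v/ω = -1.25/0.25 = -5.0000
x' = -4.5 + -5.0000·(sin 0.8986 − sin 0.5236) = -5.9123
y' = 5 − -5.0000·(cos 0.8986 − cos 0.5236) = 3.7834

(-5.9123, 3.7834, 0.8986)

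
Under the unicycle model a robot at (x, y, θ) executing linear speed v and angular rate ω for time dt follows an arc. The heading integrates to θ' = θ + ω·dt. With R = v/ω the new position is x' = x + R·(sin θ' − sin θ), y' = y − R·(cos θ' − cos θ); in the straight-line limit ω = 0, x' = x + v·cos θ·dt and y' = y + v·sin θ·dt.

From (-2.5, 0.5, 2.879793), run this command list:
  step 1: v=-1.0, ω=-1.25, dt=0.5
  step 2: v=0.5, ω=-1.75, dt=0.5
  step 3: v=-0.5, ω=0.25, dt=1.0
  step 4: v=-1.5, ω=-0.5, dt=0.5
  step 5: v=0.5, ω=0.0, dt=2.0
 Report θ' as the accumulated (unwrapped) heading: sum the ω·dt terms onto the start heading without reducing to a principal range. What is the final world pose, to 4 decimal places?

(-2.0385, 0.2053, 1.3798)

step 1: θ'=2.2548 (R=0.8000) → pose (-2.0870, 0.2328, 2.2548)
step 2: θ'=1.3798 (R=-0.2857) → pose (-2.1461, 0.4676, 1.3798)
step 3: θ'=1.6298 (R=-2.0000) → pose (-2.1790, -0.0301, 1.6298)
step 4: θ'=1.3798 (R=3.0000) → pose (-2.2283, -0.7765, 1.3798)
step 5: θ'=1.3798 (straight) → pose (-2.0385, 0.2053, 1.3798)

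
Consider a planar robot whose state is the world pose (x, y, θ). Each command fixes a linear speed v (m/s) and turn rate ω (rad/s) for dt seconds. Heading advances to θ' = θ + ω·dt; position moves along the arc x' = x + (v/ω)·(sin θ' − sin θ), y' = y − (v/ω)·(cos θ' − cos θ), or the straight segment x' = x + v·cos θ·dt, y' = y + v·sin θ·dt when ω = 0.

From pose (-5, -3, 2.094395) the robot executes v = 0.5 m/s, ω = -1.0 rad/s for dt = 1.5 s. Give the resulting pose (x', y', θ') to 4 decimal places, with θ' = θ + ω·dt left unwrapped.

θ' = 2.0944 + -1.0·1.5 = 0.5944
R = v/ω = 0.5/-1.0 = -0.5000
x' = -5 + -0.5000·(sin 0.5944 − sin 2.0944) = -4.8470
y' = -3 − -0.5000·(cos 0.5944 − cos 2.0944) = -2.3358

(-4.8470, -2.3358, 0.5944)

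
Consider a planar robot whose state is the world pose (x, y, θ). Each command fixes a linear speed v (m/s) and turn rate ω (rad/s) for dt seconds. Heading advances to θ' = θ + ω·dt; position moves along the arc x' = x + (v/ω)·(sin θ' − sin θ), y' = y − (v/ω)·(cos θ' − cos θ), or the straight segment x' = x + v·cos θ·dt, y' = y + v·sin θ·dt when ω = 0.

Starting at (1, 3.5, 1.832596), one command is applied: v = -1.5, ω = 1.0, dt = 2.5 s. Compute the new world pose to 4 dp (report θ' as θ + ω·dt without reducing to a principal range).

θ' = 1.8326 + 1.0·2.5 = 4.3326
R = v/ω = -1.5/1.0 = -1.5000
x' = 1 + -1.5000·(sin 4.3326 − sin 1.8326) = 3.8420
y' = 3.5 − -1.5000·(cos 4.3326 − cos 1.8326) = 3.3321

(3.8420, 3.3321, 4.3326)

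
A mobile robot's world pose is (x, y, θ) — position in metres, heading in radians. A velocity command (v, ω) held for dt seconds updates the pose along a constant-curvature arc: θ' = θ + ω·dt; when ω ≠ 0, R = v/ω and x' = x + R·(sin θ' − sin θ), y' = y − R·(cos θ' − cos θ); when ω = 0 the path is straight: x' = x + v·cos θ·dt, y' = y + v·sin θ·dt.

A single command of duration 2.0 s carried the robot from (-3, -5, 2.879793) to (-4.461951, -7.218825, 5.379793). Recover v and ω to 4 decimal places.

Δθ = 5.379793 − 2.879793 = 2.500000
ω = Δθ/dt = 2.500000/2.0 = 1.2500
R = −Δy/(cos θ' − cos θ) = 1.4000
v = R·ω = 1.4000·1.2500 = 1.7500

v = 1.7500, ω = 1.2500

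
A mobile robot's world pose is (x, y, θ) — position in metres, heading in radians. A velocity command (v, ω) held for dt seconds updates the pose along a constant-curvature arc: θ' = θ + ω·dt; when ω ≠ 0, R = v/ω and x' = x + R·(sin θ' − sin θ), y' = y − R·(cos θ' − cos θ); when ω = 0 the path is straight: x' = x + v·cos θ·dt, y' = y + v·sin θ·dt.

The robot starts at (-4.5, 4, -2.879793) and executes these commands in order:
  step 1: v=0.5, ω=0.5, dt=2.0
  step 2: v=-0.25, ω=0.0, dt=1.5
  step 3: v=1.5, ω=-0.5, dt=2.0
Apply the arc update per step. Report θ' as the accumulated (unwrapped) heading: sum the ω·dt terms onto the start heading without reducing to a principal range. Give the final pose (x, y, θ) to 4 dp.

(-7.1612, 1.7099, -2.8798)

step 1: θ'=-1.8798 (R=1.0000) → pose (-5.1938, 3.3382, -1.8798)
step 2: θ'=-1.8798 (straight) → pose (-5.0798, 3.6954, -1.8798)
step 3: θ'=-2.8798 (R=-3.0000) → pose (-7.1612, 1.7099, -2.8798)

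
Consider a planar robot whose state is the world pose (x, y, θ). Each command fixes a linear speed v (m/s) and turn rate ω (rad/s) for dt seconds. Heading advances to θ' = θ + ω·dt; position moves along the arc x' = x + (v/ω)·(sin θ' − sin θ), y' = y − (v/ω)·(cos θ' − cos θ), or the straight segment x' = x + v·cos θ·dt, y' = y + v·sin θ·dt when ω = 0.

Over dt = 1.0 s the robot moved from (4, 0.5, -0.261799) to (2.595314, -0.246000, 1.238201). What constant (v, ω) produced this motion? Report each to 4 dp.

v = -1.7500, ω = 1.5000

Δθ = 1.238201 − -0.261799 = 1.500000
ω = Δθ/dt = 1.500000/1.0 = 1.5000
R = Δx/(sin θ' − sin θ) = -1.1667
v = R·ω = -1.1667·1.5000 = -1.7500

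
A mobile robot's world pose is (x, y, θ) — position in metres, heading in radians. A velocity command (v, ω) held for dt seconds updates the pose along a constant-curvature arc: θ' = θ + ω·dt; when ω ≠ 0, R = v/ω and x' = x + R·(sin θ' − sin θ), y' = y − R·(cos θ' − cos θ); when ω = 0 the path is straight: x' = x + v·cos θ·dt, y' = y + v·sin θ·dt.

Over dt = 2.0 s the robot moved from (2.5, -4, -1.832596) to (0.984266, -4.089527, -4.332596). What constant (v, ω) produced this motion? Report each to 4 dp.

v = 1.0000, ω = -1.2500

Δθ = -4.332596 − -1.832596 = -2.500000
ω = Δθ/dt = -2.500000/2.0 = -1.2500
R = Δx/(sin θ' − sin θ) = -0.8000
v = R·ω = -0.8000·-1.2500 = 1.0000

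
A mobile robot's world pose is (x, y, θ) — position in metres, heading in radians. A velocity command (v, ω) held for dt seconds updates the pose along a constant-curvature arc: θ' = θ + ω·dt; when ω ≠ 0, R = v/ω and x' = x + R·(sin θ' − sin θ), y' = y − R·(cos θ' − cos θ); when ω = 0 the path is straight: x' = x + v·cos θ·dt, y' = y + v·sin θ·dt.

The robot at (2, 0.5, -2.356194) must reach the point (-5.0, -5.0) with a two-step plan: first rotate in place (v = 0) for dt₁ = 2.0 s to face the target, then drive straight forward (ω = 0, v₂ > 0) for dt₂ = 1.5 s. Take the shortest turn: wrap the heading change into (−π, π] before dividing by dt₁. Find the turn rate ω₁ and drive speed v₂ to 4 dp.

ω₁ = -0.0597, v₂ = 5.9348

heading to target = atan2(-5−0.5, -5−2) = -2.4756
Δθ = wrap(-2.4756 − -2.3562) = -0.1194; ω₁ = Δθ/dt₁ = -0.0597
distance = √((-5−2)² + (-5−0.5)²) = 8.9022; v₂ = distance/dt₂ = 5.9348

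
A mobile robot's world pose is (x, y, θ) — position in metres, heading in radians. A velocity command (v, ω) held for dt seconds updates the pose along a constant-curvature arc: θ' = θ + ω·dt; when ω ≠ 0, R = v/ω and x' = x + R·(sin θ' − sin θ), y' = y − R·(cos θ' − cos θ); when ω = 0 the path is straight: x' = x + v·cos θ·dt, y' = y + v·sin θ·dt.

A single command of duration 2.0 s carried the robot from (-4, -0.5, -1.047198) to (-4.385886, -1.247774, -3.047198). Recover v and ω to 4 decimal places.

v = 0.5000, ω = -1.0000

Δθ = -3.047198 − -1.047198 = -2.000000
ω = Δθ/dt = -2.000000/2.0 = -1.0000
R = −Δy/(cos θ' − cos θ) = -0.5000
v = R·ω = -0.5000·-1.0000 = 0.5000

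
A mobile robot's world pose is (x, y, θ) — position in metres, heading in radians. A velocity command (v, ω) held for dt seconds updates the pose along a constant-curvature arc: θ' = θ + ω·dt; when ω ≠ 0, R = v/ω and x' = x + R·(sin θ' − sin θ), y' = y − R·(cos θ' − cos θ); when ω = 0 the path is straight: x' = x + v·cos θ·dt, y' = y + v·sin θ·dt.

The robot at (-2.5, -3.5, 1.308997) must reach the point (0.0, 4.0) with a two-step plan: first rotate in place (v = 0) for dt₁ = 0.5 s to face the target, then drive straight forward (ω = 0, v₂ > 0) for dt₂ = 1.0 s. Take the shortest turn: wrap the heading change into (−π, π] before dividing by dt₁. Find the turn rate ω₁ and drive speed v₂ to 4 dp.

ω₁ = -0.1199, v₂ = 7.9057

heading to target = atan2(4−-3.5, 0−-2.5) = 1.2490
Δθ = wrap(1.2490 − 1.3090) = -0.0600; ω₁ = Δθ/dt₁ = -0.1199
distance = √((0−-2.5)² + (4−-3.5)²) = 7.9057; v₂ = distance/dt₂ = 7.9057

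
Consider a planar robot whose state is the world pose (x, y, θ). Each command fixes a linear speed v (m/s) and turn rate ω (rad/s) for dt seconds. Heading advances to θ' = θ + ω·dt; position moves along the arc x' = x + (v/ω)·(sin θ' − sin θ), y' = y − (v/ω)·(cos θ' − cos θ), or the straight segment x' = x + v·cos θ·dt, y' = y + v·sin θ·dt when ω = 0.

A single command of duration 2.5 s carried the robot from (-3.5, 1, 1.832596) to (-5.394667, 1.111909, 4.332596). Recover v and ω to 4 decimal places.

v = 1.0000, ω = 1.0000

Δθ = 4.332596 − 1.832596 = 2.500000
ω = Δθ/dt = 2.500000/2.5 = 1.0000
R = Δx/(sin θ' − sin θ) = 1.0000
v = R·ω = 1.0000·1.0000 = 1.0000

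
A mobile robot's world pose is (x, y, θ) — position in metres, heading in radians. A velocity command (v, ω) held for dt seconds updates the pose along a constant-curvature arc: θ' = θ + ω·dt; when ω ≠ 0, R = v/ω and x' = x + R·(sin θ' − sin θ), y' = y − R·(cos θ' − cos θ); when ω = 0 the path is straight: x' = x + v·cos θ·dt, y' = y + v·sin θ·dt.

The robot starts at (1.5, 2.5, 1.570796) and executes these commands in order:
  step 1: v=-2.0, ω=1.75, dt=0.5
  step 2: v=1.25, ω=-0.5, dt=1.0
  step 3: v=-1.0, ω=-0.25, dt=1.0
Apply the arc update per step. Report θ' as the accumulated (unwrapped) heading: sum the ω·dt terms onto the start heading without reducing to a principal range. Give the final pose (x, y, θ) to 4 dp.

step 1: θ'=2.4458 (R=-1.1429) → pose (1.9103, 1.6228, 2.4458)
step 2: θ'=1.9458 (R=-2.5000) → pose (1.1865, 2.6260, 1.9458)
step 3: θ'=1.6958 (R=4.0000) → pose (1.4333, 1.6596, 1.6958)

(1.4333, 1.6596, 1.6958)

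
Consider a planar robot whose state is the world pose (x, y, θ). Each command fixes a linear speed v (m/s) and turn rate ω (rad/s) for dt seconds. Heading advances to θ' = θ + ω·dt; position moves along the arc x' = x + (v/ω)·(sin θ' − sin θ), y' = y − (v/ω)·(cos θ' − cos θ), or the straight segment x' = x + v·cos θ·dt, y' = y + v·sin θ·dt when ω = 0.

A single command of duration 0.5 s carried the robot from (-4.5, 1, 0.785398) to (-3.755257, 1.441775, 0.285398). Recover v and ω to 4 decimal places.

v = 1.7500, ω = -1.0000

Δθ = 0.285398 − 0.785398 = -0.500000
ω = Δθ/dt = -0.500000/0.5 = -1.0000
R = Δx/(sin θ' − sin θ) = -1.7500
v = R·ω = -1.7500·-1.0000 = 1.7500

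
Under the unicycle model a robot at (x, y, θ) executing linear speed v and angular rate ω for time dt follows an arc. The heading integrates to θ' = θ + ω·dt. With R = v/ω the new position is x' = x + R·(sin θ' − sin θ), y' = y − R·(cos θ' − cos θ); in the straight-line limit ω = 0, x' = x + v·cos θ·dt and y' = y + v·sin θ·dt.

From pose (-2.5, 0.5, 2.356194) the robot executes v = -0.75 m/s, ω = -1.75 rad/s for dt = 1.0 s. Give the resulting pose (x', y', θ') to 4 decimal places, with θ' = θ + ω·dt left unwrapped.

(-2.5589, -0.1553, 0.6062)

θ' = 2.3562 + -1.75·1.0 = 0.6062
R = v/ω = -0.75/-1.75 = 0.4286
x' = -2.5 + 0.4286·(sin 0.6062 − sin 2.3562) = -2.5589
y' = 0.5 − 0.4286·(cos 0.6062 − cos 2.3562) = -0.1553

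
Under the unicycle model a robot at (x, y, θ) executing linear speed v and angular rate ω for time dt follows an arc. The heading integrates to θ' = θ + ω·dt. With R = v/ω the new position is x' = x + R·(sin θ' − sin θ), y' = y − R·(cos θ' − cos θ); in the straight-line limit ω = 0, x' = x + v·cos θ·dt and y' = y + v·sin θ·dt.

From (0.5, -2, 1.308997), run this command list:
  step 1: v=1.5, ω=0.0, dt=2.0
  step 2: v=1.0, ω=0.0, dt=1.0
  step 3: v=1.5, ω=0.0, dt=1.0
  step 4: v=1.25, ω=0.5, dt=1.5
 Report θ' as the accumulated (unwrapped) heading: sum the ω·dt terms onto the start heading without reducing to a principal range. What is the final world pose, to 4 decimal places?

step 1: θ'=1.3090 (straight) → pose (1.2765, 0.8978, 1.3090)
step 2: θ'=1.3090 (straight) → pose (1.5353, 1.8637, 1.3090)
step 3: θ'=1.3090 (straight) → pose (1.9235, 3.3126, 1.3090)
step 4: θ'=2.0590 (R=2.5000) → pose (1.7166, 5.1322, 2.0590)

(1.7166, 5.1322, 2.0590)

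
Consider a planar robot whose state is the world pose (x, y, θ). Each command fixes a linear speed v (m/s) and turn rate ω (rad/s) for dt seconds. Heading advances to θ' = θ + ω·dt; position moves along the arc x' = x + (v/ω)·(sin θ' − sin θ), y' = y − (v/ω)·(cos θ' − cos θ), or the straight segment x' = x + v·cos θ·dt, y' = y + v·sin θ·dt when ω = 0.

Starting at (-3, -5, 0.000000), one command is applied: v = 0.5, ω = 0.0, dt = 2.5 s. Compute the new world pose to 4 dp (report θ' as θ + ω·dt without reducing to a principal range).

(-1.7500, -5.0000, 0.0000)

θ' = 0.0000 + 0.0·2.5 = 0.0000
ω = 0 → straight: x' = -3 + 0.5·cos(0.0000)·2.5 = -1.7500
y' = -5 + 0.5·sin(0.0000)·2.5 = -5.0000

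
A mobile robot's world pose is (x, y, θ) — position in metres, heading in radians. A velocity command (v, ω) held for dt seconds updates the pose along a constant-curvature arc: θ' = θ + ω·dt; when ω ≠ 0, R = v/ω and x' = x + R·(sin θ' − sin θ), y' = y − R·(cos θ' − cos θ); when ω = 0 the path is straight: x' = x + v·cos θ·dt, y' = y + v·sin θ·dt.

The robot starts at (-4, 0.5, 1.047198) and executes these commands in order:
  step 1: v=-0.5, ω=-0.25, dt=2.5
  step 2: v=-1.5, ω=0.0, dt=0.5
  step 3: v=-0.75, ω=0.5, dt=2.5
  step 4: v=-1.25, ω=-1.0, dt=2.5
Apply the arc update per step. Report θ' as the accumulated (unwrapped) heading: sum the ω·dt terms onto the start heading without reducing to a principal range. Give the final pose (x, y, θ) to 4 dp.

step 1: θ'=0.4222 (R=2.0000) → pose (-4.9125, -0.3244, 0.4222)
step 2: θ'=0.4222 (straight) → pose (-5.5967, -0.6317, 0.4222)
step 3: θ'=1.6722 (R=-1.5000) → pose (-6.4743, -2.1518, 1.6722)
step 4: θ'=-0.8278 (R=1.2500) → pose (-8.6384, -3.1240, -0.8278)

(-8.6384, -3.1240, -0.8278)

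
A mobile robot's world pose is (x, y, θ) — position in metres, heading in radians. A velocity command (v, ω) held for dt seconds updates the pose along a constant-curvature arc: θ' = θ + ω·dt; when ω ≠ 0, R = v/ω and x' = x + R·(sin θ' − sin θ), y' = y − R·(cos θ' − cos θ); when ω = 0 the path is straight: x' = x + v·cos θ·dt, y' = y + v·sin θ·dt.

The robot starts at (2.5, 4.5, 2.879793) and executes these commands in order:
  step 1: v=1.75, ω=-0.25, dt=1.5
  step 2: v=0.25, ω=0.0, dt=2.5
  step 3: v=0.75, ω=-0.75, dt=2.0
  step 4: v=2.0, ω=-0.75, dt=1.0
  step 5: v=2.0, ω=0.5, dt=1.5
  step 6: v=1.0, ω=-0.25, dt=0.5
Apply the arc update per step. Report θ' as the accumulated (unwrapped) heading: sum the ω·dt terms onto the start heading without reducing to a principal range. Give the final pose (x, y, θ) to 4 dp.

(3.6379, 10.6259, 0.8798)

step 1: θ'=2.5048 (R=-7.0000) → pose (0.1494, 5.6335, 2.5048)
step 2: θ'=2.5048 (straight) → pose (-0.3531, 6.0051, 2.5048)
step 3: θ'=1.0048 (R=-1.0000) → pose (-0.6026, 7.3454, 1.0048)
step 4: θ'=0.2548 (R=-2.6667) → pose (0.9761, 8.4959, 0.2548)
step 5: θ'=1.0048 (R=4.0000) → pose (3.3441, 10.2217, 1.0048)
step 6: θ'=0.8798 (R=-4.0000) → pose (3.6379, 10.6259, 0.8798)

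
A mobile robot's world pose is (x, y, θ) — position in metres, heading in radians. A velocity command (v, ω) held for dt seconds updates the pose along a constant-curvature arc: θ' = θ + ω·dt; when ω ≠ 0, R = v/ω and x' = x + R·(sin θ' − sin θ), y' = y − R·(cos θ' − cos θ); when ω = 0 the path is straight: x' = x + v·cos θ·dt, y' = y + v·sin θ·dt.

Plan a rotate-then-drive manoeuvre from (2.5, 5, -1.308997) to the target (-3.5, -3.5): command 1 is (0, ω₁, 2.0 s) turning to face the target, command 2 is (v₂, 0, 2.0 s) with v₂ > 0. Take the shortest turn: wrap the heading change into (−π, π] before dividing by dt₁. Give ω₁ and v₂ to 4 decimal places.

ω₁ = -0.4382, v₂ = 5.2022

heading to target = atan2(-3.5−5, -3.5−2.5) = -2.1855
Δθ = wrap(-2.1855 − -1.3090) = -0.8765; ω₁ = Δθ/dt₁ = -0.4382
distance = √((-3.5−2.5)² + (-3.5−5)²) = 10.4043; v₂ = distance/dt₂ = 5.2022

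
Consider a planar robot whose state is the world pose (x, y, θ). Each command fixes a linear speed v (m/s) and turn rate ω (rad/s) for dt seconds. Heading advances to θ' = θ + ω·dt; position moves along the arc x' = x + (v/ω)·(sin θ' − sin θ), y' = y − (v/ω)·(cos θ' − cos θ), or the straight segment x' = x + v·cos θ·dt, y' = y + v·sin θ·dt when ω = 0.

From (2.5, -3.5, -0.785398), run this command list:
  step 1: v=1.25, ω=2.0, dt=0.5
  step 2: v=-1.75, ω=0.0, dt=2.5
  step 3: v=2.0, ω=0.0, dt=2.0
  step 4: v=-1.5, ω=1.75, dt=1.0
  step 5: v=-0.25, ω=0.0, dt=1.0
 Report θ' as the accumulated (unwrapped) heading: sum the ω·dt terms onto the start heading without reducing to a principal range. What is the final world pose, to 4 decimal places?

step 1: θ'=0.2146 (R=0.6250) → pose (3.0750, -3.6687, 0.2146)
step 2: θ'=0.2146 (straight) → pose (-1.1996, -4.6004, 0.2146)
step 3: θ'=0.2146 (straight) → pose (2.7086, -3.7486, 0.2146)
step 4: θ'=1.9646 (R=-0.8571) → pose (2.0996, -4.9150, 1.9646)
step 5: θ'=1.9646 (straight) → pose (2.1956, -5.1458, 1.9646)

(2.1956, -5.1458, 1.9646)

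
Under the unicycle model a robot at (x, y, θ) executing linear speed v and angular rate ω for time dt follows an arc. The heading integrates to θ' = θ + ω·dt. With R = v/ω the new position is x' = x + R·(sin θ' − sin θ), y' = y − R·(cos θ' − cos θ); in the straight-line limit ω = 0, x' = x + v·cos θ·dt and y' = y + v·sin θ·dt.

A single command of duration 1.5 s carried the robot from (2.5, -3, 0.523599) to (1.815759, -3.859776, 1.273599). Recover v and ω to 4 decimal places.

Δθ = 1.273599 − 0.523599 = 0.750000
ω = Δθ/dt = 0.750000/1.5 = 0.5000
R = −Δy/(cos θ' − cos θ) = -1.5000
v = R·ω = -1.5000·0.5000 = -0.7500

v = -0.7500, ω = 0.5000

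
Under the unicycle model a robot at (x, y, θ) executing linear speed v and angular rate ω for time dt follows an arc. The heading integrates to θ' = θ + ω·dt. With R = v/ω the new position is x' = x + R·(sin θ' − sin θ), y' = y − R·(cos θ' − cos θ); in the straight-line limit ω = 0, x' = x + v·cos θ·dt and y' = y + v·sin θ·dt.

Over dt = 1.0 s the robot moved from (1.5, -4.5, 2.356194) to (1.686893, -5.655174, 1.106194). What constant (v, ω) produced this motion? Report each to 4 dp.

v = -1.2500, ω = -1.2500

Δθ = 1.106194 − 2.356194 = -1.250000
ω = Δθ/dt = -1.250000/1.0 = -1.2500
R = −Δy/(cos θ' − cos θ) = 1.0000
v = R·ω = 1.0000·-1.2500 = -1.2500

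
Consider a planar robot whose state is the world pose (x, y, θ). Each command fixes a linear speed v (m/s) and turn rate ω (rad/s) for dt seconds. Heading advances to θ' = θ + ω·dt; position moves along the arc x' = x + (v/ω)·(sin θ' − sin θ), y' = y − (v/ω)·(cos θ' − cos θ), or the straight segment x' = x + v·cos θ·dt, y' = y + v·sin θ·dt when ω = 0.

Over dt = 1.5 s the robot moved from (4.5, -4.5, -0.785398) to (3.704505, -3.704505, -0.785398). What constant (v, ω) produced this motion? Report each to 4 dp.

Δθ = -0.785398 − -0.785398 = 0.000000
ω = Δθ/dt = 0.000000/1.5 = 0.0000
ω = 0 → v = (Δx·cos θ + Δy·sin θ)/dt = -0.7500

v = -0.7500, ω = 0.0000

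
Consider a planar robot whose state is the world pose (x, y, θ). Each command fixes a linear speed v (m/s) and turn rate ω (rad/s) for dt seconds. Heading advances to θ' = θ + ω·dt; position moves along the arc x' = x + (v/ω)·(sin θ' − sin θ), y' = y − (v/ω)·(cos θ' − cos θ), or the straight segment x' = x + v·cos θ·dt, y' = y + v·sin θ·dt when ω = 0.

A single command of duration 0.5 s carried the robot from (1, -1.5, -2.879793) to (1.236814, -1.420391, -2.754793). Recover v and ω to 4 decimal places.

v = -0.5000, ω = 0.2500

Δθ = -2.754793 − -2.879793 = 0.125000
ω = Δθ/dt = 0.125000/0.5 = 0.2500
R = Δx/(sin θ' − sin θ) = -2.0000
v = R·ω = -2.0000·0.2500 = -0.5000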